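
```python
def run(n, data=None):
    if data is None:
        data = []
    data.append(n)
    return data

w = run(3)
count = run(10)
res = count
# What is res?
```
[10]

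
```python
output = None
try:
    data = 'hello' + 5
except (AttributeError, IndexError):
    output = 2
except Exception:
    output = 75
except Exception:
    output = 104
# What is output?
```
75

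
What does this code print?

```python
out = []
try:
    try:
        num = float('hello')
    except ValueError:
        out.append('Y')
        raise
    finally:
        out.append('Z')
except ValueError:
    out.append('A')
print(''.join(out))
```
YZA

finally runs before re-raised exception propagates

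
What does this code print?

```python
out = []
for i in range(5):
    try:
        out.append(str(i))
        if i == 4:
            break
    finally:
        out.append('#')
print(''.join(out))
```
0#1#2#3#4#

finally runs even when breaking out of loop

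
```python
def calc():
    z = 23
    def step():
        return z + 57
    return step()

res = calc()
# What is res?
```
80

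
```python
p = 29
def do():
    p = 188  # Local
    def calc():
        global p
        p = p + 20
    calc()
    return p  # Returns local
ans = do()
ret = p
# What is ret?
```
49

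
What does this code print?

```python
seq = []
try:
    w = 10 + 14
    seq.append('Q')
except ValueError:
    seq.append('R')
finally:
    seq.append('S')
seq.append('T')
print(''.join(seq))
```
QST

finally runs after normal execution too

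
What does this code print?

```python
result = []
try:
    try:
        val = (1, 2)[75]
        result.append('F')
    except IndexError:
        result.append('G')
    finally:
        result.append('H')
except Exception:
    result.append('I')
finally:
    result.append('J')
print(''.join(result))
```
GHJ

Both finally blocks run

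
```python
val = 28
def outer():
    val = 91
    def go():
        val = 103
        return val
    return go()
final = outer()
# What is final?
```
103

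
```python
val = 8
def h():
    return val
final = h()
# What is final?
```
8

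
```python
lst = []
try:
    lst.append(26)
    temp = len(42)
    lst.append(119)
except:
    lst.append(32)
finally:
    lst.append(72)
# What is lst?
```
[26, 32, 72]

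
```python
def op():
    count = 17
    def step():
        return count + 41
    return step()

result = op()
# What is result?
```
58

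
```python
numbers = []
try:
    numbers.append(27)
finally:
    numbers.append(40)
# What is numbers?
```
[27, 40]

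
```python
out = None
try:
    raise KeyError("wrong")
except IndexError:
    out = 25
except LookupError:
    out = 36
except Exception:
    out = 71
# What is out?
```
36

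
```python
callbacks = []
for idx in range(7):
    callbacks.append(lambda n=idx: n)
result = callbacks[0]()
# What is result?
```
0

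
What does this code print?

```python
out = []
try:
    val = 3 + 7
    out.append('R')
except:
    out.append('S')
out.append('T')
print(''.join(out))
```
RT

No exception, try block completes normally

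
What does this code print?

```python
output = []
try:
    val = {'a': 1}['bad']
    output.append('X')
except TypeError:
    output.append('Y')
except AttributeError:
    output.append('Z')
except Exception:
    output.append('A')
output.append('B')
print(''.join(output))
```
AB

KeyError not specifically caught, falls to Exception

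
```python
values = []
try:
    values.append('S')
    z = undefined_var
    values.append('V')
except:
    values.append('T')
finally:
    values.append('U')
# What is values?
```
['S', 'T', 'U']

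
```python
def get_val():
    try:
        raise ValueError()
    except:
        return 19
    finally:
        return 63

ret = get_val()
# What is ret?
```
63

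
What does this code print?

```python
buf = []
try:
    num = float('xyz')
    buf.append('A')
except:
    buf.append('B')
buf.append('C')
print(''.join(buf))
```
BC

Exception raised in try, caught by bare except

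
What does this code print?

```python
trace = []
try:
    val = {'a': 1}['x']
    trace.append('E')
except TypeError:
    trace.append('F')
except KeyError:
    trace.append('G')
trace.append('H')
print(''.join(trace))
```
GH

KeyError is caught by its specific handler, not TypeError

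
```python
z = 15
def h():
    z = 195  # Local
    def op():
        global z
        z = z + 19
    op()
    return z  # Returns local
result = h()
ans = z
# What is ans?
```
34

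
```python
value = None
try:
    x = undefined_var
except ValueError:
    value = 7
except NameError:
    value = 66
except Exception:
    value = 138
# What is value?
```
66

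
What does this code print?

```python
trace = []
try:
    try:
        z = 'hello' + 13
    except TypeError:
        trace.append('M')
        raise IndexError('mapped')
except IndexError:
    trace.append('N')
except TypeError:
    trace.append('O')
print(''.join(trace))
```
MN

New IndexError raised, caught by outer IndexError handler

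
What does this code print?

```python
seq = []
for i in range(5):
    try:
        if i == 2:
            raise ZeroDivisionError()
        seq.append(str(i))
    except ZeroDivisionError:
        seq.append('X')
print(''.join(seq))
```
01X34

Exception on i=2 caught, loop continues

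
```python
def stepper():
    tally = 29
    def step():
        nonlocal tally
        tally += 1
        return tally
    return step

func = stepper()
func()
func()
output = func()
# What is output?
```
32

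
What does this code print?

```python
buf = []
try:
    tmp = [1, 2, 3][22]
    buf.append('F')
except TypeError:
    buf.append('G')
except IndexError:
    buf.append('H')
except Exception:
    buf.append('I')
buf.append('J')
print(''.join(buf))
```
HJ

IndexError matches before generic Exception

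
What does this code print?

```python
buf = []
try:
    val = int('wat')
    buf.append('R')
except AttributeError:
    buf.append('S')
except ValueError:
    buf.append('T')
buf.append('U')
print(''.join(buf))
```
TU

ValueError is caught by its specific handler, not AttributeError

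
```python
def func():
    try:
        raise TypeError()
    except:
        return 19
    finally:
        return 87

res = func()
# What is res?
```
87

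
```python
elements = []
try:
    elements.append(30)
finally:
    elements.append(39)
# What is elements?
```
[30, 39]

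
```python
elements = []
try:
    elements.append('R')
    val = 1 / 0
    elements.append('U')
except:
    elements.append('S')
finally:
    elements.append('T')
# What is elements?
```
['R', 'S', 'T']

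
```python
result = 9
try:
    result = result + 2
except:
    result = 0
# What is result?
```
11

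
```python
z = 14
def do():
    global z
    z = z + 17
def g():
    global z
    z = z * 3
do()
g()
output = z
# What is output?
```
93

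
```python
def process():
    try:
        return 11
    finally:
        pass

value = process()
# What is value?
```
11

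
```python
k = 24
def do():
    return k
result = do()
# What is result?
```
24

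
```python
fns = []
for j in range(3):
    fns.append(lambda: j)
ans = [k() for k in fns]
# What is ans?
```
[2, 2, 2]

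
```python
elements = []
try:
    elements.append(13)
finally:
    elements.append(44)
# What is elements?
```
[13, 44]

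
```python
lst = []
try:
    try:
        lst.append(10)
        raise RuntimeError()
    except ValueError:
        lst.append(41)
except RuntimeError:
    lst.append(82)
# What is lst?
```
[10, 82]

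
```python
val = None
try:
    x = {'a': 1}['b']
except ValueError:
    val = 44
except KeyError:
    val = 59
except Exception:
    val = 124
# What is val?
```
59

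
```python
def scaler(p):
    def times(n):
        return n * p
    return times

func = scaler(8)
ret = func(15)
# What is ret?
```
120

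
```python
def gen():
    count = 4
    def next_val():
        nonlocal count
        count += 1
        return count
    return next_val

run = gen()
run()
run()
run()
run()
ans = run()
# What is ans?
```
9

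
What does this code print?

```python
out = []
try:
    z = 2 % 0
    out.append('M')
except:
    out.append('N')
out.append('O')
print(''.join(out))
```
NO

Exception raised in try, caught by bare except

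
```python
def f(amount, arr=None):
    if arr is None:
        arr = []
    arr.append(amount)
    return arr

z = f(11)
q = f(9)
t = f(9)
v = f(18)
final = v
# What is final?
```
[18]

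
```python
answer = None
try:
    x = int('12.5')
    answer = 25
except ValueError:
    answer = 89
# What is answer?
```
89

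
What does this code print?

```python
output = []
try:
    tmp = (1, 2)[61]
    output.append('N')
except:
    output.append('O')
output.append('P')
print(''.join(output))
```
OP

Exception raised in try, caught by bare except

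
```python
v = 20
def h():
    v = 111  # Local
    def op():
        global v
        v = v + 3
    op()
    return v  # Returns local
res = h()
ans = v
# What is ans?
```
23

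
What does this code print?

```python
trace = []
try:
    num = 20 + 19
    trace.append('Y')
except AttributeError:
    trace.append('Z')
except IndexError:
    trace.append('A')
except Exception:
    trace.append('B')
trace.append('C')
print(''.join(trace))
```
YC

No exception, try block completes normally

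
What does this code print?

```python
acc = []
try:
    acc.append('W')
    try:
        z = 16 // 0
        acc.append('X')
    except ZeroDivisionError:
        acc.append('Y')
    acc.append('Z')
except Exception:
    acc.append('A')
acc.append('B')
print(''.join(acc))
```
WYZB

Inner exception caught by inner handler, outer continues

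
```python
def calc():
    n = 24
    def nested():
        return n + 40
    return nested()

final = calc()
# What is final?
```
64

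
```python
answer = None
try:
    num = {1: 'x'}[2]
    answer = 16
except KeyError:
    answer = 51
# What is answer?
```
51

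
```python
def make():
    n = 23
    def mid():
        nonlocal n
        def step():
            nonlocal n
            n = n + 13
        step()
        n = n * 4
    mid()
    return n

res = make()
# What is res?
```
144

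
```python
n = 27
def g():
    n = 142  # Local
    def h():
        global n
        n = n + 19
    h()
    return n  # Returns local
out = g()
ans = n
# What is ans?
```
46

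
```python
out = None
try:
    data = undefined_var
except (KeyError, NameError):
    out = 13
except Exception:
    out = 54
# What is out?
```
13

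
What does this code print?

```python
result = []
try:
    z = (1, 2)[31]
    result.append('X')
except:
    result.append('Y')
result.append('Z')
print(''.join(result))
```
YZ

Exception raised in try, caught by bare except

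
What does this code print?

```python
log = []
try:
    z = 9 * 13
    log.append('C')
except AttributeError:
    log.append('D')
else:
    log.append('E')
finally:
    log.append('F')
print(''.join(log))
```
CEF

else runs before finally when no exception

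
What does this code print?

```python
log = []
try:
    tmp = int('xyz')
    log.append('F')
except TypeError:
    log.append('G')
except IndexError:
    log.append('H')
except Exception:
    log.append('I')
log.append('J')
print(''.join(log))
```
IJ

ValueError not specifically caught, falls to Exception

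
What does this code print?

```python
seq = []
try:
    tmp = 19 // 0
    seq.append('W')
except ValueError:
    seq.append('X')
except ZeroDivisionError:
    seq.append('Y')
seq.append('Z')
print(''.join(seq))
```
YZ

ZeroDivisionError is caught by its specific handler, not ValueError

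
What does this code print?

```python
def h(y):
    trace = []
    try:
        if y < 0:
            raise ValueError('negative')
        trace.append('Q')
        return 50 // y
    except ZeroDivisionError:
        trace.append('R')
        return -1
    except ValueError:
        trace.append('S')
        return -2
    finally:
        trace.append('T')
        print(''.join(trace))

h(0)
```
QRT

y=0 causes ZeroDivisionError, caught, finally prints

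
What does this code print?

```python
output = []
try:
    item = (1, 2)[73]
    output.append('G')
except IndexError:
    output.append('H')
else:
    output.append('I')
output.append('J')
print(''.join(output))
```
HJ

else block skipped when exception is caught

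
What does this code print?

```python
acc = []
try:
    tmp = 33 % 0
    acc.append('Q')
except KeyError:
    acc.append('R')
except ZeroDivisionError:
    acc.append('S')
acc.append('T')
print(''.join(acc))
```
ST

ZeroDivisionError is caught by its specific handler, not KeyError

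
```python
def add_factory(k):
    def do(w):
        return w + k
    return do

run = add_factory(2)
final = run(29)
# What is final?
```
31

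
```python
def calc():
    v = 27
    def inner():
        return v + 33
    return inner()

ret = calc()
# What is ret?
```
60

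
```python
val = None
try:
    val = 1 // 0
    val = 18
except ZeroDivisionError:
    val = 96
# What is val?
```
96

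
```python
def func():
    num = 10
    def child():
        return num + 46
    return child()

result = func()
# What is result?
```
56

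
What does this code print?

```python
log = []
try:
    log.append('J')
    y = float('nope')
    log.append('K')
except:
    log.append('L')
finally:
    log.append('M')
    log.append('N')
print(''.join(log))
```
JLMN

Code before exception runs, then except, then all of finally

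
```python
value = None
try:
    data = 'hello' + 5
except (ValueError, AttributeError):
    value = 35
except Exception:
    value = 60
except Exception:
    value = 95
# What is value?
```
60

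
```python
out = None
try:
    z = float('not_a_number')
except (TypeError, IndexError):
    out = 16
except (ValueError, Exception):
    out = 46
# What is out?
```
46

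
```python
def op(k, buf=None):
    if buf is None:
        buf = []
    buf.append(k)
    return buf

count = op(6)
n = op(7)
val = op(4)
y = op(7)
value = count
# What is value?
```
[6]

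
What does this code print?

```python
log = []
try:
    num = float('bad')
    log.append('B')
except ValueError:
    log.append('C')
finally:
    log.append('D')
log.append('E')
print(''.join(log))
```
CDE

finally always runs, even after exception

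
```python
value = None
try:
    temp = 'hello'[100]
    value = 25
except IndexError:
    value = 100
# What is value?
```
100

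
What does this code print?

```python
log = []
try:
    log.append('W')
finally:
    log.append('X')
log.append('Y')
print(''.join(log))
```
WXY

try/finally without except, no exception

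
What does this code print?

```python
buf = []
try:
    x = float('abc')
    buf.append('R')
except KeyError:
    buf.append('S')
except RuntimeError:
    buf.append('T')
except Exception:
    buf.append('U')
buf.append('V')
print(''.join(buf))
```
UV

ValueError not specifically caught, falls to Exception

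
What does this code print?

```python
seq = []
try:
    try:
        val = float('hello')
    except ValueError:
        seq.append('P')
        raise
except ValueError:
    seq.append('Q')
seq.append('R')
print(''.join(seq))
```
PQR

raise without argument re-raises current exception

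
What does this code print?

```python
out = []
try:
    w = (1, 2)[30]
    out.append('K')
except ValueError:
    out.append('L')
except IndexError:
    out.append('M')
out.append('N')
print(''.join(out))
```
MN

IndexError is caught by its specific handler, not ValueError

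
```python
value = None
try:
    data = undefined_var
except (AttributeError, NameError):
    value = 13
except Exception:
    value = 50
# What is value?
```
13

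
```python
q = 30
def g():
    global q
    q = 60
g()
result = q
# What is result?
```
60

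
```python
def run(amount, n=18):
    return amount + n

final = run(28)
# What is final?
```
46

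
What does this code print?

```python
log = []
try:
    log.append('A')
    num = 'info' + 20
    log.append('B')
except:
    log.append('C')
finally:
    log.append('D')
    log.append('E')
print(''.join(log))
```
ACDE

Code before exception runs, then except, then all of finally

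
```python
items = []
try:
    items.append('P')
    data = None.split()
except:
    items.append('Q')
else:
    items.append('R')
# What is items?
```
['P', 'Q']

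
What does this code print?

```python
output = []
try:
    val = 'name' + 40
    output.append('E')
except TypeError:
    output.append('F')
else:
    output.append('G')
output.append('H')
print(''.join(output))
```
FH

else block skipped when exception is caught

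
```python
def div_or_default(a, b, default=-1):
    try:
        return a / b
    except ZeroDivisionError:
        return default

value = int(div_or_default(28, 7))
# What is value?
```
4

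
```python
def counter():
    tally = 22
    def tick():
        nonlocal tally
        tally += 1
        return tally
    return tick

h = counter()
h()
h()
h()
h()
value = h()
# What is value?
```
27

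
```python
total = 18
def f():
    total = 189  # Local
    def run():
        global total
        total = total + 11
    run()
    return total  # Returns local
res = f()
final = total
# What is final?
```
29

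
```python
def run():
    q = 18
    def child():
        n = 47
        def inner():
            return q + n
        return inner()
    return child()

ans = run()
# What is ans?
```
65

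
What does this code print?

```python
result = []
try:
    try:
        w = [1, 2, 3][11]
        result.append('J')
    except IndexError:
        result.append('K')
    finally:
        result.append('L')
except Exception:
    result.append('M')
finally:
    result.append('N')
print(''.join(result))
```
KLN

Both finally blocks run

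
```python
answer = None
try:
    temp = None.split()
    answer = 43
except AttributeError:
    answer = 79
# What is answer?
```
79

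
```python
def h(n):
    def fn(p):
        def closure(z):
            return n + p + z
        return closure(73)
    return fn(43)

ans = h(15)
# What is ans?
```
131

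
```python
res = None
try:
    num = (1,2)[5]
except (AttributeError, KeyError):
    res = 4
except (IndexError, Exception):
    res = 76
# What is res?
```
76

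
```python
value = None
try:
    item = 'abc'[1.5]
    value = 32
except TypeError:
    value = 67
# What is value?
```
67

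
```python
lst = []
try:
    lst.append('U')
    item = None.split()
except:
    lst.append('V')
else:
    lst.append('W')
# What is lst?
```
['U', 'V']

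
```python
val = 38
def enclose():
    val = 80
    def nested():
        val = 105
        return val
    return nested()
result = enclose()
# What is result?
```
105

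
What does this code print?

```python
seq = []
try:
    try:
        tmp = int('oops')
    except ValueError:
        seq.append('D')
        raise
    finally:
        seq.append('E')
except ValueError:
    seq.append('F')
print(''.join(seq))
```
DEF

finally runs before re-raised exception propagates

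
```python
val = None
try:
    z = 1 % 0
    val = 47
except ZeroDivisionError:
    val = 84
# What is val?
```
84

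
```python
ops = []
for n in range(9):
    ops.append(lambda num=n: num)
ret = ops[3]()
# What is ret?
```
3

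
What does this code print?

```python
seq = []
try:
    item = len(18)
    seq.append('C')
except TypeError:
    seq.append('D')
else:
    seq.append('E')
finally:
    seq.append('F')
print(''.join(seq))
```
DF

Exception: except runs, else skipped, finally runs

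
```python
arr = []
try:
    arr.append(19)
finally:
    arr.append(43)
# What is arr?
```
[19, 43]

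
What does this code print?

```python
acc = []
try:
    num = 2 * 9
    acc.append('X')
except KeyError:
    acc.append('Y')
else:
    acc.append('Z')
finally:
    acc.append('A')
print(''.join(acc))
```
XZA

else runs before finally when no exception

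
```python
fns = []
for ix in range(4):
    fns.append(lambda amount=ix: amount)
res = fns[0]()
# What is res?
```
0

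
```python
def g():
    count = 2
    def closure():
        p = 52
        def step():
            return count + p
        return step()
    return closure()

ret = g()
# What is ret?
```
54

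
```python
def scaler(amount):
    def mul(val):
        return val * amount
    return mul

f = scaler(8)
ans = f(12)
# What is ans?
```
96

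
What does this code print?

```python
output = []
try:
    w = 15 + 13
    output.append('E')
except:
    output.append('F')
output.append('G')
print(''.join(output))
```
EG

No exception, try block completes normally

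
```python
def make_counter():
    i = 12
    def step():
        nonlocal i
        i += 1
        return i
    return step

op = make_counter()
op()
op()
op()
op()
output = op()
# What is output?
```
17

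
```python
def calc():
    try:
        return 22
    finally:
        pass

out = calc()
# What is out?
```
22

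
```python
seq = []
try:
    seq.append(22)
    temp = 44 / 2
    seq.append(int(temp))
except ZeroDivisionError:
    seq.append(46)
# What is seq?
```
[22, 22]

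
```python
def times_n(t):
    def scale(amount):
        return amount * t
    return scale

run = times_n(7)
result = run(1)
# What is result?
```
7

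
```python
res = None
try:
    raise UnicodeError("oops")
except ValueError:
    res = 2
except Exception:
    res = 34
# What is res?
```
2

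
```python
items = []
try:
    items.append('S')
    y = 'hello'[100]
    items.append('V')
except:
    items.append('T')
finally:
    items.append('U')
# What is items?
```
['S', 'T', 'U']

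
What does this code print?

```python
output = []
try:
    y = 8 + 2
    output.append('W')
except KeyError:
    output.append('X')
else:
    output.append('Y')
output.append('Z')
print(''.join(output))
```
WYZ

else block runs when no exception occurs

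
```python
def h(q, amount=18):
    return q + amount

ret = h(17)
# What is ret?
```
35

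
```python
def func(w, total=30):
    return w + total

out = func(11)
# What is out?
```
41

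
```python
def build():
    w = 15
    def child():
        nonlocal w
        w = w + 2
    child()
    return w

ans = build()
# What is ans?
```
17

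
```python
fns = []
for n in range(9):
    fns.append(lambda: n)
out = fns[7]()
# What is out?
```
8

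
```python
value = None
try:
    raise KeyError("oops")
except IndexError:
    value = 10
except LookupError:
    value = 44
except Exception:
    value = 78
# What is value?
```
44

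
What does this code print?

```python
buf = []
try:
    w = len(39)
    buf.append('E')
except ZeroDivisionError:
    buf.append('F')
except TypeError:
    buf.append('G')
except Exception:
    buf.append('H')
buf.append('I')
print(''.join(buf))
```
GI

TypeError matches before generic Exception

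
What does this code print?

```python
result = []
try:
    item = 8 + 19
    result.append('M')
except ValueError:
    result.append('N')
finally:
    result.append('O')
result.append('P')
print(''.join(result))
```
MOP

finally runs after normal execution too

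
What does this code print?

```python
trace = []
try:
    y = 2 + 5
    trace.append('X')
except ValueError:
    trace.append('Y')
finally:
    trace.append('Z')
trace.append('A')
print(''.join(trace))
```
XZA

finally runs after normal execution too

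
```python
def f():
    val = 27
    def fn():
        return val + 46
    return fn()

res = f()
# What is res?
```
73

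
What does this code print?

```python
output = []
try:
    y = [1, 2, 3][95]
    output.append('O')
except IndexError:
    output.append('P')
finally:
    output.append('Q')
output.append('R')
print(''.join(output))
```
PQR

finally always runs, even after exception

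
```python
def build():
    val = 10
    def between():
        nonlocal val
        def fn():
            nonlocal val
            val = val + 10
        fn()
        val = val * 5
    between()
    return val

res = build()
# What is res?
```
100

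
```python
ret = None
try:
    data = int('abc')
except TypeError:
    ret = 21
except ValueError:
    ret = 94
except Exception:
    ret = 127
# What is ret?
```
94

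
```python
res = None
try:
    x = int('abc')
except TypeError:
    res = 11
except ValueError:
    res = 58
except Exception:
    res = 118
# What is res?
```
58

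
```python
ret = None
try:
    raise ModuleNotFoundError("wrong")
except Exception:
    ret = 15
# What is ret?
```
15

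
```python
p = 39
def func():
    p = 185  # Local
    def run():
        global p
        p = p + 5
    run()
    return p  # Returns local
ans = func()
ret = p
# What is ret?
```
44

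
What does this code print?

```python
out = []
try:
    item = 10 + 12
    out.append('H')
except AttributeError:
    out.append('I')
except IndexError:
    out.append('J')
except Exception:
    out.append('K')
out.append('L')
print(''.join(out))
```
HL

No exception, try block completes normally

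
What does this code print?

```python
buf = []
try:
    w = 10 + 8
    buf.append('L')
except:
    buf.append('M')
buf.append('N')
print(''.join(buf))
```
LN

No exception, try block completes normally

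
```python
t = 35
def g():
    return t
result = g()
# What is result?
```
35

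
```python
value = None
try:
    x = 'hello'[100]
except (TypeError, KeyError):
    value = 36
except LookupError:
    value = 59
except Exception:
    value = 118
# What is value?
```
59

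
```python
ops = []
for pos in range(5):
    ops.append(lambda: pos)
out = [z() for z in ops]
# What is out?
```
[4, 4, 4, 4, 4]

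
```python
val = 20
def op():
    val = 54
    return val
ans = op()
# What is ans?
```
54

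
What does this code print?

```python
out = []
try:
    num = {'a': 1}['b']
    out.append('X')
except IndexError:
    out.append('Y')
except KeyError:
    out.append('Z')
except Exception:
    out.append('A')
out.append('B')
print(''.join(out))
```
ZB

KeyError matches before generic Exception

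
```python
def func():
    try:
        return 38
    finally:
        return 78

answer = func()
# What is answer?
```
78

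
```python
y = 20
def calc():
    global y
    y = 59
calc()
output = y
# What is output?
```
59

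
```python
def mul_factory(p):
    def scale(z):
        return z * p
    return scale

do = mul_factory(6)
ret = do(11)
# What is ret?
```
66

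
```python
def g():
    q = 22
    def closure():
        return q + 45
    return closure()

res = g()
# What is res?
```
67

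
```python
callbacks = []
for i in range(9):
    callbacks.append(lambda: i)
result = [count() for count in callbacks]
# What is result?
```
[8, 8, 8, 8, 8, 8, 8, 8, 8]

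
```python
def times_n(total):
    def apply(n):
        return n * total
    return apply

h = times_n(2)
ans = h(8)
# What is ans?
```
16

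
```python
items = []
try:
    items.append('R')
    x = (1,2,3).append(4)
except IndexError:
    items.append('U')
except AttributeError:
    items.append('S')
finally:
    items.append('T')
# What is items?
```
['R', 'S', 'T']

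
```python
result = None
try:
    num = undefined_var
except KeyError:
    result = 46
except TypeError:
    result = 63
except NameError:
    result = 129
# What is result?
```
129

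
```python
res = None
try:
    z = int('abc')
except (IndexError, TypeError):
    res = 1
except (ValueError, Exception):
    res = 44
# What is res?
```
44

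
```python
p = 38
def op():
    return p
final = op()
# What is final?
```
38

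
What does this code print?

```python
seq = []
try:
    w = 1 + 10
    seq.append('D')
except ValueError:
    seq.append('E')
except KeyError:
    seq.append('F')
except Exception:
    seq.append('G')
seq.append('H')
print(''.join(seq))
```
DH

No exception, try block completes normally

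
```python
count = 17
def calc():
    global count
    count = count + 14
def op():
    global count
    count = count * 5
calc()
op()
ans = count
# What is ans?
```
155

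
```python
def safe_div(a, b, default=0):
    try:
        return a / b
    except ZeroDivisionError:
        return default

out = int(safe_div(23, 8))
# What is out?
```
2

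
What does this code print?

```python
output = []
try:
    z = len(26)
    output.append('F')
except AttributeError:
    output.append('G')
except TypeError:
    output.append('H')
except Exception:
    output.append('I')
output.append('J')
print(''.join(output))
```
HJ

TypeError matches before generic Exception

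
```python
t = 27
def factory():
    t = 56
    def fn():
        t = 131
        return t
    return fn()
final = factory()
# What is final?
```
131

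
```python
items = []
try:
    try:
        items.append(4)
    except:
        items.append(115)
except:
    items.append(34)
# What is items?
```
[4]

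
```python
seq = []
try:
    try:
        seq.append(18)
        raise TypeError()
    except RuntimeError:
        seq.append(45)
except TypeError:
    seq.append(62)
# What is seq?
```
[18, 62]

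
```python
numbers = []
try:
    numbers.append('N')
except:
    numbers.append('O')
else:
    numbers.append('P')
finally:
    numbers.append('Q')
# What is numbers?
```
['N', 'P', 'Q']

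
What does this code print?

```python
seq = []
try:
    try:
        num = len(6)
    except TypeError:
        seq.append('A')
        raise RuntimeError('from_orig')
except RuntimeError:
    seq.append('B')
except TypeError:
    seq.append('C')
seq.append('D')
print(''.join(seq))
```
ABD

RuntimeError raised and caught, original TypeError not re-raised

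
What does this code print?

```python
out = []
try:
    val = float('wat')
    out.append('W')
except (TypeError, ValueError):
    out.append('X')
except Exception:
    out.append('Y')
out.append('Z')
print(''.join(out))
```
XZ

ValueError matches tuple containing it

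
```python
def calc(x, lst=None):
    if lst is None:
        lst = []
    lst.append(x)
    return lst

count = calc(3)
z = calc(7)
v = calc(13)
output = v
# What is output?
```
[13]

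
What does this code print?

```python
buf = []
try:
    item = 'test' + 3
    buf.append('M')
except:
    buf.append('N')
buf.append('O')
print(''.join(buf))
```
NO

Exception raised in try, caught by bare except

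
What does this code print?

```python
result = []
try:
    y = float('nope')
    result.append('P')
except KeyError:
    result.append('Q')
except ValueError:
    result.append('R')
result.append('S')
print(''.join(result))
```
RS

ValueError is caught by its specific handler, not KeyError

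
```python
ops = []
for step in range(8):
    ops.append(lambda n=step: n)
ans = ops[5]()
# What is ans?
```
5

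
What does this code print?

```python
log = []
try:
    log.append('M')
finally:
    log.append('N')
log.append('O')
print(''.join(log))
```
MNO

try/finally without except, no exception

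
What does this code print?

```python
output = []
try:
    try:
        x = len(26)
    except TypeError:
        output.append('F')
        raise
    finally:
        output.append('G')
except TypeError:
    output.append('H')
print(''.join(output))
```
FGH

finally runs before re-raised exception propagates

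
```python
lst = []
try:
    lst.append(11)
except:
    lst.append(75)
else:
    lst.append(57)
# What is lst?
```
[11, 57]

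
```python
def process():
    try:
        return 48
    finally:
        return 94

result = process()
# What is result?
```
94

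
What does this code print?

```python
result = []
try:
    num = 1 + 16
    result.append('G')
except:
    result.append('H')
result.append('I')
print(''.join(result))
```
GI

No exception, try block completes normally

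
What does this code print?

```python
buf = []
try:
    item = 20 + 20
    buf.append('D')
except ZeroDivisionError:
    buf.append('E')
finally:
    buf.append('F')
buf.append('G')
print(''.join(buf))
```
DFG

finally runs after normal execution too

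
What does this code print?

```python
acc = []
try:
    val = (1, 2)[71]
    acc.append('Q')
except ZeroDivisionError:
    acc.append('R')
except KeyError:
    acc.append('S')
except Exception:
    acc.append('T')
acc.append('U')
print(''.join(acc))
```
TU

IndexError not specifically caught, falls to Exception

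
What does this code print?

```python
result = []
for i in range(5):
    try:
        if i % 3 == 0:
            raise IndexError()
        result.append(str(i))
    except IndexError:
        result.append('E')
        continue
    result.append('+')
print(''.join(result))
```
E1+2+E4+

continue in except skips rest of loop body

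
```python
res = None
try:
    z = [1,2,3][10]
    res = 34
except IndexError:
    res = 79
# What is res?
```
79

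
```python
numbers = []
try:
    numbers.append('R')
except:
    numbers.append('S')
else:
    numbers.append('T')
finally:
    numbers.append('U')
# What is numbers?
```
['R', 'T', 'U']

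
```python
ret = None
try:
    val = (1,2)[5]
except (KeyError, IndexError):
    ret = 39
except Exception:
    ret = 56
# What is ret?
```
39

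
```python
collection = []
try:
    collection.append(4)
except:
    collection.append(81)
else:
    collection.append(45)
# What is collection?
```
[4, 45]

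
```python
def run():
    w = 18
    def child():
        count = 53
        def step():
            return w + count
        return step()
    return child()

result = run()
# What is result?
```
71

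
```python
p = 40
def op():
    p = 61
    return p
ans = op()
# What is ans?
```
61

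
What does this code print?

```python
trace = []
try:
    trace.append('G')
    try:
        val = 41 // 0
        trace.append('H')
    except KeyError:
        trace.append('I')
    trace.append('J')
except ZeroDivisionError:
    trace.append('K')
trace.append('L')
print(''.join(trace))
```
GKL

Inner handler doesn't match, propagates to outer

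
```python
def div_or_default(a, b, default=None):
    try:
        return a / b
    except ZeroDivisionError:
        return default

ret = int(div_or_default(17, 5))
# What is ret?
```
3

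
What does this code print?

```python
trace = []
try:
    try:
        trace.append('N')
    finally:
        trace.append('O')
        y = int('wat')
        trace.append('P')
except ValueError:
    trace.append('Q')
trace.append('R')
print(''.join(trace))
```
NOQR

Exception in inner finally caught by outer except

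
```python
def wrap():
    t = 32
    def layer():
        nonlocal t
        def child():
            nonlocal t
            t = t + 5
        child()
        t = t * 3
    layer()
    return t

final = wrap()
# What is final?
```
111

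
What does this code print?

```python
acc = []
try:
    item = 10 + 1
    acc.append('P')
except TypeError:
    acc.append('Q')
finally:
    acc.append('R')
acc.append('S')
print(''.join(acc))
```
PRS

finally runs after normal execution too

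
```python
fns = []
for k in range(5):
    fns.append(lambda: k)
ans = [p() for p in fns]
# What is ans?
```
[4, 4, 4, 4, 4]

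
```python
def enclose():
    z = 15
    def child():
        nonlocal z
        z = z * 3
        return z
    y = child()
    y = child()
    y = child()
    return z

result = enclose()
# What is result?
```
405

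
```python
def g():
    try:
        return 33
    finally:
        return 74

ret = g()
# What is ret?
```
74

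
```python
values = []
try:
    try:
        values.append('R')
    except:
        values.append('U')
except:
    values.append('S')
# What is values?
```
['R']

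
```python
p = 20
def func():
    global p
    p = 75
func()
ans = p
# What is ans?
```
75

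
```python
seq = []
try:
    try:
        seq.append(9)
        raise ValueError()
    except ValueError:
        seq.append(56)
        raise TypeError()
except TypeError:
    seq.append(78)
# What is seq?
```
[9, 56, 78]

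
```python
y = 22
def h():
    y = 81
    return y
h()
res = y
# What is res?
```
22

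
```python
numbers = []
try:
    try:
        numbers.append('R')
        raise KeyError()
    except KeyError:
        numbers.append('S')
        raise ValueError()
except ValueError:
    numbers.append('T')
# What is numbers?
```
['R', 'S', 'T']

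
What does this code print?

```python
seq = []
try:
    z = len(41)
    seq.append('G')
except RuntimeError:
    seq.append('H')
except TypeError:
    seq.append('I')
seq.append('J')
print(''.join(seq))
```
IJ

TypeError is caught by its specific handler, not RuntimeError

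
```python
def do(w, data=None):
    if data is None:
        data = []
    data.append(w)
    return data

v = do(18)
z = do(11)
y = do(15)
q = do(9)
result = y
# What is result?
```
[15]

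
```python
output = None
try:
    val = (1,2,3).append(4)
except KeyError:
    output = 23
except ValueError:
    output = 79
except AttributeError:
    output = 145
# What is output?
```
145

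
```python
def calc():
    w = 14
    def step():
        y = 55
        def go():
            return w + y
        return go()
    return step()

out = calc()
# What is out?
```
69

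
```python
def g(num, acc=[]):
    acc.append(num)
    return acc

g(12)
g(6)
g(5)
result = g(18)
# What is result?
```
[12, 6, 5, 18]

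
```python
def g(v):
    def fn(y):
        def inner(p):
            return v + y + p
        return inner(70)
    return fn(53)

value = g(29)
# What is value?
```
152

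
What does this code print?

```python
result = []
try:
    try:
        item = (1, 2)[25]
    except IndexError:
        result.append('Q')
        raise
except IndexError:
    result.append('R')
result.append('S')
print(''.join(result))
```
QRS

raise without argument re-raises current exception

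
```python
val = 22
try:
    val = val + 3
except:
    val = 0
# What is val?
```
25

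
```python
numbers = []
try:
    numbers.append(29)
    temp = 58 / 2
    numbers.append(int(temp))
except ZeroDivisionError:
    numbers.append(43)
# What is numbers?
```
[29, 29]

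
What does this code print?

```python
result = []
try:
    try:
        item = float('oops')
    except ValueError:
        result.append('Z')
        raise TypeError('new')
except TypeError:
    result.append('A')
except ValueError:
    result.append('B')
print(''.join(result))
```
ZA

New TypeError raised, caught by outer TypeError handler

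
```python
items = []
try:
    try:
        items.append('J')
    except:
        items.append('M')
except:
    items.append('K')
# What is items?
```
['J']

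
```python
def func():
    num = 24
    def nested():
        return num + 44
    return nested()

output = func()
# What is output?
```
68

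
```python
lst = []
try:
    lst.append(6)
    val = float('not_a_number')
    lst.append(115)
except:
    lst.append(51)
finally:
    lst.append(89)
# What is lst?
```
[6, 51, 89]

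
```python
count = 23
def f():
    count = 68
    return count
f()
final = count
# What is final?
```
23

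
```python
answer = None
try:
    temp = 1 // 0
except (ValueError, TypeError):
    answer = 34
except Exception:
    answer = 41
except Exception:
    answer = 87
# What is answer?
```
41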